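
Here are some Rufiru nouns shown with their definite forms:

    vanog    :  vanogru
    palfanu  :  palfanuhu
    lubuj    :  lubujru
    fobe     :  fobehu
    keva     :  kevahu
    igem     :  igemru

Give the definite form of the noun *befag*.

The suffix is conditioned by the final sound: -ru when the stem ends in a consonant (*vanog*, *lubuj*, *igem*); -hu when the stem ends in a vowel (*palfanu*, *fobe*, *keva*).
*befag*: final sound = /g/, a consonant → -ru → *befagru*.

befagru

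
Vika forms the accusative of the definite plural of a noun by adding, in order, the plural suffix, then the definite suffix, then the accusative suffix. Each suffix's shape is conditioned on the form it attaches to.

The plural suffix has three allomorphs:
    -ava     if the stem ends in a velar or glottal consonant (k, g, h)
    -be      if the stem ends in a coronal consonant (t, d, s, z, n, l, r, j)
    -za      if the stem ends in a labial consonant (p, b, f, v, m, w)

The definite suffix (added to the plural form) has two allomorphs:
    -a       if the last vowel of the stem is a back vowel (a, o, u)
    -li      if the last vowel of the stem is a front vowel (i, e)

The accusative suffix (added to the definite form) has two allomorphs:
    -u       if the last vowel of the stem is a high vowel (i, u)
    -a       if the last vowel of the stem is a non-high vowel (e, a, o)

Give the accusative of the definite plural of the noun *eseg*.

esegavaaa

*eseg*: final consonant = /g/, velar/glottal → -ava → *esegava*.
The plural form *esegava*: last vowel = /a/, a back vowel → -a → *esegavaa*.
The definite form *esegavaa* — last vowel /a/ (a non-high vowel) → -a → *esegavaaa*.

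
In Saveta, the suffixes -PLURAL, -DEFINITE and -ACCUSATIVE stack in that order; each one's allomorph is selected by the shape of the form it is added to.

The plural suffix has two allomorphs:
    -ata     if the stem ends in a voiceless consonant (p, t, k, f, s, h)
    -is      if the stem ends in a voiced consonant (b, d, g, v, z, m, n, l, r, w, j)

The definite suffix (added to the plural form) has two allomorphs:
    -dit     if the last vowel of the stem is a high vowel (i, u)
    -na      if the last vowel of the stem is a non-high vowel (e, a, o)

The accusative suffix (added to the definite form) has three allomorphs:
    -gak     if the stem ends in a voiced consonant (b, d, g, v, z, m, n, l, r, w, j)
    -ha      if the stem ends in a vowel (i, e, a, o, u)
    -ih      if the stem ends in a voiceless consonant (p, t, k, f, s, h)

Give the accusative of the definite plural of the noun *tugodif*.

tugodifatanaha

*tugodif* — final consonant /f/ (voiceless) → -ata → *tugodifata*.
The last vowel of the plural form *tugodifata* is /a/, which is a non-high vowel, so the definite suffix is -na, giving *tugodifatana*.
The final sound of the definite form *tugodifatana* is /a/, which is a vowel, so the accusative suffix is -ha, giving *tugodifatanaha*.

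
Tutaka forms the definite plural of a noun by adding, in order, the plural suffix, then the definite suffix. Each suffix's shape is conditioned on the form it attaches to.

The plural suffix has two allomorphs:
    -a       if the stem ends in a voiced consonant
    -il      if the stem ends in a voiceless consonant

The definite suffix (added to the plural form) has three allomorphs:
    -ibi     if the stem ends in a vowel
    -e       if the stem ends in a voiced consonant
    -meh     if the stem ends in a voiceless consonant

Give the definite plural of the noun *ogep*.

The final consonant of *ogep* is /p/, which is voiceless, so the plural suffix is -il, giving *ogepil*.
The plural form *ogepil* — final sound /l/ (a voiced consonant) → -e → *ogepile*.

ogepile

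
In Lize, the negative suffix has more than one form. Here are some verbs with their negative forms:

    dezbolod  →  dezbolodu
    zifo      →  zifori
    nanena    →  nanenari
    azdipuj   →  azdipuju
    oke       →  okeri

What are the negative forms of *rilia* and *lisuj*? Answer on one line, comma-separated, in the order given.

riliari, lisuju

Looking at the final sound of each stem: -u when the stem ends in a consonant (*dezbolod*, *azdipuj*); -ri when the stem ends in a vowel (*zifo*, *nanena*, *oke*).
The final sound of *rilia* is /a/, which is a vowel, so the suffix is -ri, giving *riliari*.
Since the final sound of *lisuj* is /j/ (a consonant), it takes -u, giving *lisuju*.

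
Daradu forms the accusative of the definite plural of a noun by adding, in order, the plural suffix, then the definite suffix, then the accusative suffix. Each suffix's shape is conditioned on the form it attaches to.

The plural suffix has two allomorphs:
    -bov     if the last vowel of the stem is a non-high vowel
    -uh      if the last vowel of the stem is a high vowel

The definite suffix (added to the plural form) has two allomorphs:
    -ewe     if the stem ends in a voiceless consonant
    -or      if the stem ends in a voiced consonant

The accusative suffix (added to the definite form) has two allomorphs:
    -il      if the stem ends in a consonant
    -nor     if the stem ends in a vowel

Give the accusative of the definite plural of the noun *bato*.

batobovoril

The last vowel of *bato* is /o/, which is a non-high vowel, so the plural suffix is -bov, giving *batobov*.
The final consonant of the plural form *batobov* is /v/, which is voiced, so the definite suffix is -or, giving *batobovor*.
The definite form *batobovor* — final sound /r/ (a consonant) → -il → *batobovoril*.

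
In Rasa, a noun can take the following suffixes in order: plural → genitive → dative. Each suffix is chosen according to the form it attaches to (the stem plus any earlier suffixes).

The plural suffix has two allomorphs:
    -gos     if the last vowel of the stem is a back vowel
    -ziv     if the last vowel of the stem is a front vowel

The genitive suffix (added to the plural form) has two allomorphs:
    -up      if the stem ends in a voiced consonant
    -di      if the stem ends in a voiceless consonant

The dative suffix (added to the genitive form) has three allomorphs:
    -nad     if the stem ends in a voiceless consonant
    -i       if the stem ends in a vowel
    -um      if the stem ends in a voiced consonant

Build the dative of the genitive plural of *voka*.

Since the last vowel of *voka* is /a/ (a back vowel), it takes -gos, giving *vokagos*.
The plural form *vokagos* — final consonant /s/ (voiceless) → -di → *vokagosdi*.
Since the final sound of the genitive form *vokagosdi* is /i/ (a vowel), it takes -i, giving *vokagosdii*.

vokagosdii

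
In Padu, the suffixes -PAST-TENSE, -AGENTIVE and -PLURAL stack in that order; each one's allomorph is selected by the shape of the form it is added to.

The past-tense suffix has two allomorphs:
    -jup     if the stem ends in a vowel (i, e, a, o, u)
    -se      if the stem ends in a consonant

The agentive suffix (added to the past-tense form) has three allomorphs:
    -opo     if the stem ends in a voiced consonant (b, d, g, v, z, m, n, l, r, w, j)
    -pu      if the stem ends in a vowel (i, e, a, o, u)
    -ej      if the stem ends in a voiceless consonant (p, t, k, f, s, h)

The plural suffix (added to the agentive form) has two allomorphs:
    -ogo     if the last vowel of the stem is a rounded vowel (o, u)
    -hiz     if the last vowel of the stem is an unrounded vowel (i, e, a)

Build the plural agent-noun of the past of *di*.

dijupejhiz

Since the final sound of *di* is /i/ (a vowel), it takes -jup, giving *dijup*.
The past-tense form *dijup*: final sound = /p/, a voiceless consonant → -ej → *dijupej*.
The agentive form *dijupej* — last vowel /e/ (an unrounded vowel) → -hiz → *dijupejhiz*.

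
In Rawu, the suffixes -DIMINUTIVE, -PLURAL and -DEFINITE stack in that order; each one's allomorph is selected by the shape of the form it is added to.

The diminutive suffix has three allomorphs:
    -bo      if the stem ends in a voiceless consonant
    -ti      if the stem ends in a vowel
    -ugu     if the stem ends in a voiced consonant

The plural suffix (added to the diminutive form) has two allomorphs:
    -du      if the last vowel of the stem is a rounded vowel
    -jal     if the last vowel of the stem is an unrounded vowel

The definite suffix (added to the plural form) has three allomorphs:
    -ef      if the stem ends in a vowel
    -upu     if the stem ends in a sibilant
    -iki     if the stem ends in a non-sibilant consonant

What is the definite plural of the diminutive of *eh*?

ehboduef

The final sound of *eh* is /h/, which is a voiceless consonant, so the diminutive suffix is -bo, giving *ehbo*.
The diminutive form *ehbo* — last vowel /o/ (a rounded vowel) → -du → *ehbodu*.
The plural form *ehbodu*: final sound = /u/, a vowel → -ef → *ehboduef*.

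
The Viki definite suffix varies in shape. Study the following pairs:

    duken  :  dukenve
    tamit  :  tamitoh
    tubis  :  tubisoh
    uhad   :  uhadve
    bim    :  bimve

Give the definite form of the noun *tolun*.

Looking at the final consonant of each stem: -oh when the stem ends in a voiceless consonant (*tamit*, *tubis*); -ve when the stem ends in a voiced consonant (*duken*, *uhad*, *bim*).
The final consonant of *tolun* is /n/, which is voiced, so the suffix is -ve, giving *tolunve*.

tolunve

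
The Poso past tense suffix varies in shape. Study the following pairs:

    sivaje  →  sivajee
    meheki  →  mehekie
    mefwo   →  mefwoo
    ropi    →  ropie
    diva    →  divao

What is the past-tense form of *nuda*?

The pattern is front/back vowel harmony: -e when the last vowel of the stem is a front vowel (*sivaje*, *meheki*, *ropi*); -o when the last vowel of the stem is a back vowel (*mefwo*, *diva*).
Since the last vowel of *nuda* is /a/ (a back vowel), it takes -o, giving *nudao*.

nudao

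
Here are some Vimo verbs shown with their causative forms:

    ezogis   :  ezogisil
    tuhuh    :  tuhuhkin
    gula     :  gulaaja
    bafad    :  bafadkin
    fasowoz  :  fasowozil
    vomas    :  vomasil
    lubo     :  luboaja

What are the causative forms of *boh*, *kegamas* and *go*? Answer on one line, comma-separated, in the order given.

Looking at the final sound of each stem: -il when the stem ends in a sibilant (*ezogis*, *fasowoz*, *vomas*); -kin when the stem ends in a non-sibilant consonant (*tuhuh*, *bafad*); -aja when the stem ends in a vowel (*gula*, *lubo*).
*boh* — final sound /h/ (a non-sibilant consonant) → -kin → *bohkin*.
The final sound of *kegamas* is /s/, which is a sibilant, so the suffix is -il, giving *kegamasil*.
Since the final sound of *go* is /o/ (a vowel), it takes -aja, giving *goaja*.

bohkin, kegamasil, goaja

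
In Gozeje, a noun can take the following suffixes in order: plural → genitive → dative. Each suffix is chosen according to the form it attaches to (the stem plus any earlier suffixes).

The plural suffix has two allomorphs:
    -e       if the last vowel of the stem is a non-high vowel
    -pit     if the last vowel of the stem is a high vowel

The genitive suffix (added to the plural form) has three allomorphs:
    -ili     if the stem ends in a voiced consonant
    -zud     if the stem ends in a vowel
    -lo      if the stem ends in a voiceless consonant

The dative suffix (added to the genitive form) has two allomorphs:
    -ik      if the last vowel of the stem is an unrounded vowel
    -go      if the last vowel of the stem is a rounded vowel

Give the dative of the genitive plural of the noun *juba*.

Since the last vowel of *juba* is /a/ (a non-high vowel), it takes -e, giving *jubae*.
Since the final sound of the plural form *jubae* is /e/ (a vowel), it takes -zud, giving *jubaezud*.
Since the last vowel of the genitive form *jubaezud* is /u/ (a rounded vowel), it takes -go, giving *jubaezudgo*.

jubaezudgo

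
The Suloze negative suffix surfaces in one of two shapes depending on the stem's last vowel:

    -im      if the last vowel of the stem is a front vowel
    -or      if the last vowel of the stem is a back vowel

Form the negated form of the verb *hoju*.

*hoju* — last vowel /u/ (a back vowel) → -or → *hojuor*.

hojuor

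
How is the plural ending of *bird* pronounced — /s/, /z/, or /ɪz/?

The stem *bird* ends in a voiced non-sibilant sound.
The plural suffix surfaces as /ɪz/ after sibilants, /s/ after other voiceless consonants, and /z/ after other voiced sounds.
So the plural -s on *bird* is pronounced /z/.

/z/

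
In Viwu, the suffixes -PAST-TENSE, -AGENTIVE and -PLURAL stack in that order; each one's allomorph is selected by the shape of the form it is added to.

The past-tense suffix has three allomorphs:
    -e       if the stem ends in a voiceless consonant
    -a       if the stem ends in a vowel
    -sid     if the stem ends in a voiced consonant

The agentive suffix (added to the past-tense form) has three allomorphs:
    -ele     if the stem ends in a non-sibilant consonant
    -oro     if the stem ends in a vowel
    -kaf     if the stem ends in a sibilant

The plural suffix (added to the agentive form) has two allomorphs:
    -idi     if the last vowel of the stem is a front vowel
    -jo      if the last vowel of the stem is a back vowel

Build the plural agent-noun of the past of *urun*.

Since the final sound of *urun* is /n/ (a voiced consonant), it takes -sid, giving *urunsid*.
The past-tense form *urunsid*: final sound = /d/, a non-sibilant consonant → -ele → *urunsidele*.
The last vowel of the agentive form *urunsidele* is /e/, which is a front vowel, so the plural suffix is -idi, giving *urunsideleidi*.

urunsideleidi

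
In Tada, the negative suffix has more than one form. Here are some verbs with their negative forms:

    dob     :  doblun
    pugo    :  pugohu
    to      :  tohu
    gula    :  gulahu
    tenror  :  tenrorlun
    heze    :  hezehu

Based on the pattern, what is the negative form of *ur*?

urlun

The pattern is consonant vs. vowel: -lun when the stem ends in a consonant (*dob*, *tenror*); -hu when the stem ends in a vowel (*pugo*, *to*, *gula*, *heze*).
*ur* — final sound /r/ (a consonant) → -lun → *urlun*.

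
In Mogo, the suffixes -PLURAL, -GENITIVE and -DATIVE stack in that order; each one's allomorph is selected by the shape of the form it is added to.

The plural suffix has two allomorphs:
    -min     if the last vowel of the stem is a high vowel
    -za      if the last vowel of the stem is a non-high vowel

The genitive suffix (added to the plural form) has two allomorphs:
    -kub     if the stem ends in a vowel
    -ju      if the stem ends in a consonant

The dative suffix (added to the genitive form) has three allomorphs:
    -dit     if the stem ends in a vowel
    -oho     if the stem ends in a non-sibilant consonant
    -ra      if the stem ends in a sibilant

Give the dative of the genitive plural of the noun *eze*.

*eze*: last vowel = /e/, a non-high vowel → -za → *ezeza*.
The plural form *ezeza*: final sound = /a/, a vowel → -kub → *ezezakub*.
The genitive form *ezezakub* — final sound /b/ (a non-sibilant consonant) → -oho → *ezezakuboho*.

ezezakuboho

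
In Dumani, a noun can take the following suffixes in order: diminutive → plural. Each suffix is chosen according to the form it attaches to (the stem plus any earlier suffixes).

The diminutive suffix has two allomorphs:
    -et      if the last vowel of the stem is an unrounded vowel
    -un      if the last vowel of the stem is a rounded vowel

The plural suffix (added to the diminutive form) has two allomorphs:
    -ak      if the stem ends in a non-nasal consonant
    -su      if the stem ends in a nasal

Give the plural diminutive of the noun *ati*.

*ati*: last vowel = /i/, an unrounded vowel → -et → *atiet*.
The diminutive form *atiet*: final consonant = /t/, non-nasal → -ak → *atietak*.

atietak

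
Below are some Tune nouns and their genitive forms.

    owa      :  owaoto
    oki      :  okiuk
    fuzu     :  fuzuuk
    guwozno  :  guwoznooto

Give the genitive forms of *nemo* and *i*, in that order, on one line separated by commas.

The pattern is height harmony: -uk when the last vowel of the stem is a high vowel (*oki*, *fuzu*); -oto when the last vowel of the stem is a non-high vowel (*owa*, *guwozno*).
The last vowel of *nemo* is /o/, which is a non-high vowel, so the suffix is -oto, giving *nemooto*.
*i* — last vowel /i/ (a high vowel) → -uk → *iuk*.

nemooto, iuk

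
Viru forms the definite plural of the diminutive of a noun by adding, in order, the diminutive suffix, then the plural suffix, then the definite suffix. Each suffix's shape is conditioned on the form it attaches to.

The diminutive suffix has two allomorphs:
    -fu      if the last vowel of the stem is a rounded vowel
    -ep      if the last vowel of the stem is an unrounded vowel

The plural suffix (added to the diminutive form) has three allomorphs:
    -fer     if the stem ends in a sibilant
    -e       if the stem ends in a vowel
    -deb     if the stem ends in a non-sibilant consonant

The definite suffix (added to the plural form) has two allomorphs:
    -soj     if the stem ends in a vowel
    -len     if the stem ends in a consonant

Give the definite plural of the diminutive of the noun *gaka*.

Since the last vowel of *gaka* is /a/ (an unrounded vowel), it takes -ep, giving *gakaep*.
The diminutive form *gakaep* — final sound /p/ (a non-sibilant consonant) → -deb → *gakaepdeb*.
The plural form *gakaepdeb*: final sound = /b/, a consonant → -len → *gakaepdeblen*.

gakaepdeblen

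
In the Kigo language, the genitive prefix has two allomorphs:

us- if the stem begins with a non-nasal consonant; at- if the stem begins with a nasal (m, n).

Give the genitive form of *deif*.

Since the first consonant of *deif* is /d/ (non-nasal), it takes us-, giving *usdeif*.

usdeif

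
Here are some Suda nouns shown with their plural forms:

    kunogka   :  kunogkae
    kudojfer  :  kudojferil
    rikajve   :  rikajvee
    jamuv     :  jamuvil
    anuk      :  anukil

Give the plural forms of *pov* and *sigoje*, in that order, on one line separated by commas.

The pattern is consonant vs. vowel: -il when the stem ends in a consonant (*kudojfer*, *jamuv*, *anuk*); -e when the stem ends in a vowel (*kunogka*, *rikajve*).
The final sound of *pov* is /v/, which is a consonant, so the suffix is -il, giving *povil*.
Since the final sound of *sigoje* is /e/ (a vowel), it takes -e, giving *sigojee*.

povil, sigojee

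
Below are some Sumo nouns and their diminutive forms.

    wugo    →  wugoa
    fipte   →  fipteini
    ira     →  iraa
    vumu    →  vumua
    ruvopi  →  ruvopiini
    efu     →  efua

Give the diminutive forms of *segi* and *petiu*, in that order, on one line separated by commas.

segiini, petiua

The alternation tracks the last vowel of the stem — -ini when the last vowel of the stem is a front vowel (*fipte*, *ruvopi*); -a when the last vowel of the stem is a back vowel (*wugo*, *ira*, *vumu*, *efu*).
The last vowel of *segi* is /i/, which is a front vowel, so the suffix is -ini, giving *segiini*.
Since the last vowel of *petiu* is /u/ (a back vowel), it takes -a, giving *petiua*.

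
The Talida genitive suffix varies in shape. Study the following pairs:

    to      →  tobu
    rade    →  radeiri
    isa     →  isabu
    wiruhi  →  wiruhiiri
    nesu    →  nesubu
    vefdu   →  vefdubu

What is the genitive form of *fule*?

The pattern is front/back vowel harmony: -iri when the last vowel of the stem is a front vowel (*rade*, *wiruhi*); -bu when the last vowel of the stem is a back vowel (*to*, *isa*, *nesu*, *vefdu*).
*fule* — last vowel /e/ (a front vowel) → -iri → *fuleiri*.

fuleiri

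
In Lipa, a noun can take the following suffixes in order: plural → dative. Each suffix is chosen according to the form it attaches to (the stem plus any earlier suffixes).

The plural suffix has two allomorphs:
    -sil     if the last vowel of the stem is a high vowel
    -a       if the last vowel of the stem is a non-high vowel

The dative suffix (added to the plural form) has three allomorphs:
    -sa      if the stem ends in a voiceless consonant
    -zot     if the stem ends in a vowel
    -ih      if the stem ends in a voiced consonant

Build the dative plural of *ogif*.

ogifsilih

The last vowel of *ogif* is /i/, which is a high vowel, so the plural suffix is -sil, giving *ogifsil*.
The plural form *ogifsil* — final sound /l/ (a voiced consonant) → -ih → *ogifsilih*.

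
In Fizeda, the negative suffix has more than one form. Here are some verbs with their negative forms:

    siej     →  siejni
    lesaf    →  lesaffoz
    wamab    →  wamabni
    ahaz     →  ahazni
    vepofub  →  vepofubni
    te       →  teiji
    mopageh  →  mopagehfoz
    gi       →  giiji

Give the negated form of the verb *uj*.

ujni

The suffix is conditioned by the final sound: -foz when the stem ends in a voiceless consonant (*lesaf*, *mopageh*); -ni when the stem ends in a voiced consonant (*siej*, *wamab*, *ahaz*, *vepofub*); -iji when the stem ends in a vowel (*te*, *gi*).
The final sound of *uj* is /j/, which is a voiced consonant, so the suffix is -ni, giving *ujni*.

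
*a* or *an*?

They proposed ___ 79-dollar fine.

The indefinite article is chosen by the initial *sound* of the following word, not its spelling.
The number *79* is spoken "seventy-…", beginning with /ˈsɛvənti/ — a consonant sound.
So the article is *a*: They proposed a 79-dollar fine.

a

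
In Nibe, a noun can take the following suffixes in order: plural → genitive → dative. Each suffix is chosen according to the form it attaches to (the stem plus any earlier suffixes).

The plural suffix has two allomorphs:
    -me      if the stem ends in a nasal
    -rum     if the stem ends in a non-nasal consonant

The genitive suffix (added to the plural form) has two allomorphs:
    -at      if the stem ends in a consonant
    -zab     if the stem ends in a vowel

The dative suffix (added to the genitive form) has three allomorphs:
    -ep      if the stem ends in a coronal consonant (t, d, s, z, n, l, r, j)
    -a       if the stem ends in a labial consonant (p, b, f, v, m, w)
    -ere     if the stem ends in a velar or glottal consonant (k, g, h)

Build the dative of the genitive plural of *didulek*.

didulekrumatep

*didulek*: final consonant = /k/, non-nasal → -rum → *didulekrum*.
The final sound of the plural form *didulekrum* is /m/, which is a consonant, so the genitive suffix is -at, giving *didulekrumat*.
The genitive form *didulekrumat* — final consonant /t/ (coronal) → -ep → *didulekrumatep*.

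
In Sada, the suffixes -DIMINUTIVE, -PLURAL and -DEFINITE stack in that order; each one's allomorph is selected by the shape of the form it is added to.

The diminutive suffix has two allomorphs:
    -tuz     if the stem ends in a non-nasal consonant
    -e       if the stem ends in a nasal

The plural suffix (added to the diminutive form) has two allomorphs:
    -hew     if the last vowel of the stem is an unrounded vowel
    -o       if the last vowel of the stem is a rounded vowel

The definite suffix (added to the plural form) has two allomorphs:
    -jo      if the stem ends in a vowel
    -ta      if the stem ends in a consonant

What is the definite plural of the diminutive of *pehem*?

pehemehewta

The final consonant of *pehem* is /m/, which is a nasal, so the diminutive suffix is -e, giving *peheme*.
The last vowel of the diminutive form *peheme* is /e/, which is an unrounded vowel, so the plural suffix is -hew, giving *pehemehew*.
The final sound of the plural form *pehemehew* is /w/, which is a consonant, so the definite suffix is -ta, giving *pehemehewta*.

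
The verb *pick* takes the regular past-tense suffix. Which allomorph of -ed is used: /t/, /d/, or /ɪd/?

The stem *pick* ends in a voiceless consonant other than /t/.
The -ed suffix is realized as /ɪd/ after /t, d/; as /t/ after other voiceless consonants; and as /d/ after other voiced sounds.
So -ed on *pick* is pronounced /t/.

/t/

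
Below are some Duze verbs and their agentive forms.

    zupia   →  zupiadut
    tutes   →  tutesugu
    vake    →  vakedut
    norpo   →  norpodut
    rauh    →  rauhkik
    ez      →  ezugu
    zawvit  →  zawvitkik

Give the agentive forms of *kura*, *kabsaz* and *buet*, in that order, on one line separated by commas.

Looking at the final sound of each stem: -ugu when the stem ends in a sibilant (*tutes*, *ez*); -kik when the stem ends in a non-sibilant consonant (*rauh*, *zawvit*); -dut when the stem ends in a vowel (*zupia*, *vake*, *norpo*).
Since the final sound of *kura* is /a/ (a vowel), it takes -dut, giving *kuradut*.
*kabsaz*: final sound = /z/, a sibilant → -ugu → *kabsazugu*.
The final sound of *buet* is /t/, which is a non-sibilant consonant, so the suffix is -kik, giving *buetkik*.

kuradut, kabsazugu, buetkik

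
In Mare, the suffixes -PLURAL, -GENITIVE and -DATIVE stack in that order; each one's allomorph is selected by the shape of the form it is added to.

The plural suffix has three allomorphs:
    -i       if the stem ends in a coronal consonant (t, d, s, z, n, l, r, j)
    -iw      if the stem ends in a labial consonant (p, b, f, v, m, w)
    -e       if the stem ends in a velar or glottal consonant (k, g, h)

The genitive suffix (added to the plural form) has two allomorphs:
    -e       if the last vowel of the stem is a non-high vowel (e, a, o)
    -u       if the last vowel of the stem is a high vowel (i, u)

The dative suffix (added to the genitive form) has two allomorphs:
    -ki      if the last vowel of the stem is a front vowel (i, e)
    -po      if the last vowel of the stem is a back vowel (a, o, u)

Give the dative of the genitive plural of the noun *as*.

*as* — final consonant /s/ (coronal) → -i → *asi*.
The plural form *asi*: last vowel = /i/, a high vowel → -u → *asiu*.
The last vowel of the genitive form *asiu* is /u/, which is a back vowel, so the dative suffix is -po, giving *asiupo*.

asiupo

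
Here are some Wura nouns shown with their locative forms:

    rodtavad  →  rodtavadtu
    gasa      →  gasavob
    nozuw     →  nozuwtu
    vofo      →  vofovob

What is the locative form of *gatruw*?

gatruwtu

The alternation tracks the final sound of the stem — -tu when the stem ends in a consonant (*rodtavad*, *nozuw*); -vob when the stem ends in a vowel (*gasa*, *vofo*).
Since the final sound of *gatruw* is /w/ (a consonant), it takes -tu, giving *gatruwtu*.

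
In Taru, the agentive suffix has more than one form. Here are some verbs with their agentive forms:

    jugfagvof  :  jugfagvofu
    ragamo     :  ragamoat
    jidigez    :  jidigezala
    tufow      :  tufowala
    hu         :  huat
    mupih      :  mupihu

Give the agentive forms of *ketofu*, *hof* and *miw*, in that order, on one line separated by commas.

ketofuat, hofu, miwala

The pattern is voicing of the final sound: -u when the stem ends in a voiceless consonant (*jugfagvof*, *mupih*); -ala when the stem ends in a voiced consonant (*jidigez*, *tufow*); -at when the stem ends in a vowel (*ragamo*, *hu*).
*ketofu* — final sound /u/ (a vowel) → -at → *ketofuat*.
Since the final sound of *hof* is /f/ (a voiceless consonant), it takes -u, giving *hofu*.
*miw*: final sound = /w/, a voiced consonant → -ala → *miwala*.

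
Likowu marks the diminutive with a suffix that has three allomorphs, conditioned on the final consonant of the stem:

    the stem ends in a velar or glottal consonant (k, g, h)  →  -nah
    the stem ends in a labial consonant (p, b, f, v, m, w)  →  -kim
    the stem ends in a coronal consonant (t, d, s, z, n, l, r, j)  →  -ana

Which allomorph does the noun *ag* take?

-nah

The final consonant of *ag* is /g/, which is velar/glottal, so the suffix is -nah.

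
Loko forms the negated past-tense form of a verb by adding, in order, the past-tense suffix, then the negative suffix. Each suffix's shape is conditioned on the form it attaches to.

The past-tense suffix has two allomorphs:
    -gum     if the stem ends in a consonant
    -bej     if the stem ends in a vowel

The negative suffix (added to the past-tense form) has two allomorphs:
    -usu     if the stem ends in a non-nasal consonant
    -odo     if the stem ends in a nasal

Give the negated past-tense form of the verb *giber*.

*giber*: final sound = /r/, a consonant → -gum → *gibergum*.
The final consonant of the past-tense form *gibergum* is /m/, which is a nasal, so the negative suffix is -odo, giving *gibergumodo*.

gibergumodo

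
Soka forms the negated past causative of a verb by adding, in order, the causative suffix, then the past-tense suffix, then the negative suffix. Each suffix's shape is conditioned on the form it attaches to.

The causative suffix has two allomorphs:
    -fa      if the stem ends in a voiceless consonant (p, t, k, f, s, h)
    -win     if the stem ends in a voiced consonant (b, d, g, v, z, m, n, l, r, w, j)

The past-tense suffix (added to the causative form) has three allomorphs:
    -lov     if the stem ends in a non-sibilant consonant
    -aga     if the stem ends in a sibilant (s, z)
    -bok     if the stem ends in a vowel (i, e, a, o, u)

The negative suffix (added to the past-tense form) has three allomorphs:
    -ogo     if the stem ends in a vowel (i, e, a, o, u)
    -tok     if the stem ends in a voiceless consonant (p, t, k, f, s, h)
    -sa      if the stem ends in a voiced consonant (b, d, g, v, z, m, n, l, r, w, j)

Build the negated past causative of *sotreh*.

sotrehfaboktok

The final consonant of *sotreh* is /h/, which is voiceless, so the causative suffix is -fa, giving *sotrehfa*.
Since the final sound of the causative form *sotrehfa* is /a/ (a vowel), it takes -bok, giving *sotrehfabok*.
Since the final sound of the past-tense form *sotrehfabok* is /k/ (a voiceless consonant), it takes -tok, giving *sotrehfaboktok*.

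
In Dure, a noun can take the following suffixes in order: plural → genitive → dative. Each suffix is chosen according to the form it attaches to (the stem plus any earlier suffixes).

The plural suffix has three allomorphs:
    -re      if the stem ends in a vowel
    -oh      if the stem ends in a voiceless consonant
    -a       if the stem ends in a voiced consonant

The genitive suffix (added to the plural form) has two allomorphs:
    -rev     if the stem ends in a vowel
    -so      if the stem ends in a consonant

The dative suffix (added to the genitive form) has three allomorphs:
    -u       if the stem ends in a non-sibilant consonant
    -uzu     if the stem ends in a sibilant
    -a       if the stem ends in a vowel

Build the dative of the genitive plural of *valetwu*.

valetwurerevu

*valetwu*: final sound = /u/, a vowel → -re → *valetwure*.
The plural form *valetwure* — final sound /e/ (a vowel) → -rev → *valetwurerev*.
Since the final sound of the genitive form *valetwurerev* is /v/ (a non-sibilant consonant), it takes -u, giving *valetwurerevu*.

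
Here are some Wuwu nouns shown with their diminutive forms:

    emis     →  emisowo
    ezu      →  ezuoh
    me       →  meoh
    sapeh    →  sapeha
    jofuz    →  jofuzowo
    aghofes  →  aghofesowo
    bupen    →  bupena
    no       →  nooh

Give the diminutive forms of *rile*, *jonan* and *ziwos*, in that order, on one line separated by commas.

The alternation tracks the final sound of the stem — -owo when the stem ends in a sibilant (*emis*, *jofuz*, *aghofes*); -a when the stem ends in a non-sibilant consonant (*sapeh*, *bupen*); -oh when the stem ends in a vowel (*ezu*, *me*, *no*).
*rile*: final sound = /e/, a vowel → -oh → *rileoh*.
*jonan* — final sound /n/ (a non-sibilant consonant) → -a → *jonana*.
Since the final sound of *ziwos* is /s/ (a sibilant), it takes -owo, giving *ziwosowo*.

rileoh, jonana, ziwosowo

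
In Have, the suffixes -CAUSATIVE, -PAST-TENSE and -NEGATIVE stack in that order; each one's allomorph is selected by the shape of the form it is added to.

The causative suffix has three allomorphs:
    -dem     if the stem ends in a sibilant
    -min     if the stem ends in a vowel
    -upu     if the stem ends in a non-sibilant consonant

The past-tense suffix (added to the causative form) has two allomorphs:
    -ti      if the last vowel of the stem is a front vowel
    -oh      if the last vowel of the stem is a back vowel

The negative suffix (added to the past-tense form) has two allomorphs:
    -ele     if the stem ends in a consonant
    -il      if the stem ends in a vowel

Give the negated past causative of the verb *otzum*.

Since the final sound of *otzum* is /m/ (a non-sibilant consonant), it takes -upu, giving *otzumupu*.
The causative form *otzumupu*: last vowel = /u/, a back vowel → -oh → *otzumupuoh*.
The final sound of the past-tense form *otzumupuoh* is /h/, which is a consonant, so the negative suffix is -ele, giving *otzumupuohele*.

otzumupuohele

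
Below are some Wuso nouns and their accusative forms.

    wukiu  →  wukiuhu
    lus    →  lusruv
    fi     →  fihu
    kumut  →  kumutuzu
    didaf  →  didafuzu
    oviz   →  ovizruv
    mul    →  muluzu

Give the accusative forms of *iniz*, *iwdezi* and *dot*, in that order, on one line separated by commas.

Looking at the final sound of each stem: -ruv when the stem ends in a sibilant (*lus*, *oviz*); -uzu when the stem ends in a non-sibilant consonant (*kumut*, *didaf*, *mul*); -hu when the stem ends in a vowel (*wukiu*, *fi*).
*iniz*: final sound = /z/, a sibilant → -ruv → *inizruv*.
*iwdezi* — final sound /i/ (a vowel) → -hu → *iwdezihu*.
The final sound of *dot* is /t/, which is a non-sibilant consonant, so the suffix is -uzu, giving *dotuzu*.

inizruv, iwdezihu, dotuzu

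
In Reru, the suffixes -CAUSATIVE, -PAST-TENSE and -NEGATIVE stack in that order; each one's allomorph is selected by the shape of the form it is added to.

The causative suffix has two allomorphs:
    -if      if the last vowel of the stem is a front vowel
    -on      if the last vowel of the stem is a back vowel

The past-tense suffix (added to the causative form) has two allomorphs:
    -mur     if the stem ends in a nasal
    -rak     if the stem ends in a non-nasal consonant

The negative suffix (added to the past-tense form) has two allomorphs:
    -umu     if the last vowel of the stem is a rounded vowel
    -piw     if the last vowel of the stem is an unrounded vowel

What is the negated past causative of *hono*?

Since the last vowel of *hono* is /o/ (a back vowel), it takes -on, giving *honoon*.
The causative form *honoon* — final consonant /n/ (a nasal) → -mur → *honoonmur*.
Since the last vowel of the past-tense form *honoonmur* is /u/ (a rounded vowel), it takes -umu, giving *honoonmurumu*.

honoonmurumu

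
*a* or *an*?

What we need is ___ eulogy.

The indefinite article is chosen by the initial *sound* of the following word, not its spelling.
*eulogy* begins with the sound /juː/ (eu pronounced /juː/) — a consonant sound.
So the article is *a*: What we need is a eulogy.

a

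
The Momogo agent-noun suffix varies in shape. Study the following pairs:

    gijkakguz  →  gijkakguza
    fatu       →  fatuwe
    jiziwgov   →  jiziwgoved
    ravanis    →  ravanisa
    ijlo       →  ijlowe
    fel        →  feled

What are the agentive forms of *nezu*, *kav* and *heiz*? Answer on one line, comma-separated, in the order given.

The alternation tracks the final sound of the stem — -a when the stem ends in a sibilant (*gijkakguz*, *ravanis*); -ed when the stem ends in a non-sibilant consonant (*jiziwgov*, *fel*); -we when the stem ends in a vowel (*fatu*, *ijlo*).
*nezu*: final sound = /u/, a vowel → -we → *nezuwe*.
*kav*: final sound = /v/, a non-sibilant consonant → -ed → *kaved*.
*heiz*: final sound = /z/, a sibilant → -a → *heiza*.

nezuwe, kaved, heiza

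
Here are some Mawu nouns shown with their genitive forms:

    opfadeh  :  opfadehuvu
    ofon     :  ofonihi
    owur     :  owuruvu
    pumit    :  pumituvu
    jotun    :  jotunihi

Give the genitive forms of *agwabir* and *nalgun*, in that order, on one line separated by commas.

Looking at the final consonant of each stem: -ihi when the stem ends in a nasal (*ofon*, *jotun*); -uvu when the stem ends in a non-nasal consonant (*opfadeh*, *owur*, *pumit*).
Since the final consonant of *agwabir* is /r/ (non-nasal), it takes -uvu, giving *agwabiruvu*.
*nalgun*: final consonant = /n/, a nasal → -ihi → *nalgunihi*.

agwabiruvu, nalgunihi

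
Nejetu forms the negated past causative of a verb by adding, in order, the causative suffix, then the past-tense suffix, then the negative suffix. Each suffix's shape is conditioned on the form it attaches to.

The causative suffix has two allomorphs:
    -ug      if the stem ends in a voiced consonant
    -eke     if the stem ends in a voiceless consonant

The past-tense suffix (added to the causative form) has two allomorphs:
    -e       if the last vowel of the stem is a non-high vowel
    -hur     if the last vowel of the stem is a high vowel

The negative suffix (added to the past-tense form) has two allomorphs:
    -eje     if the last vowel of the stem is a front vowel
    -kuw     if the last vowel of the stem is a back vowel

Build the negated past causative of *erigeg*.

erigegughurkuw

Since the final consonant of *erigeg* is /g/ (voiced), it takes -ug, giving *erigegug*.
Since the last vowel of the causative form *erigegug* is /u/ (a high vowel), it takes -hur, giving *erigegughur*.
The past-tense form *erigegughur* — last vowel /u/ (a back vowel) → -kuw → *erigegughurkuw*.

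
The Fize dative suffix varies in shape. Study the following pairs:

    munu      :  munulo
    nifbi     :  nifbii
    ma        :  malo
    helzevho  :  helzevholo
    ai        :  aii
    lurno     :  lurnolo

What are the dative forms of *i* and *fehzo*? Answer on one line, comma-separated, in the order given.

Looking at the last vowel of each stem: -i when the last vowel of the stem is a front vowel (*nifbi*, *ai*); -lo when the last vowel of the stem is a back vowel (*munu*, *ma*, *helzevho*, *lurno*).
*i*: last vowel = /i/, a front vowel → -i → *ii*.
Since the last vowel of *fehzo* is /o/ (a back vowel), it takes -lo, giving *fehzolo*.

ii, fehzolo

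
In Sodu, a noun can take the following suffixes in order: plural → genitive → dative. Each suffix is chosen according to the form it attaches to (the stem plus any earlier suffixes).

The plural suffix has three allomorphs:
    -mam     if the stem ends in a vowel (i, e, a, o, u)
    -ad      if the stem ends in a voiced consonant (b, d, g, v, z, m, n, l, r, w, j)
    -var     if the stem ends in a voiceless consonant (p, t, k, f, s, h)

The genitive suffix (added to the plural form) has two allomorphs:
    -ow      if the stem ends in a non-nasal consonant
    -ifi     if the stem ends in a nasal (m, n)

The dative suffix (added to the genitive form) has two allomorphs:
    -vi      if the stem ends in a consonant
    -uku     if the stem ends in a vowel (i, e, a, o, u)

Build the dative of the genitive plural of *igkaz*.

igkazadowvi

Since the final sound of *igkaz* is /z/ (a voiced consonant), it takes -ad, giving *igkazad*.
The plural form *igkazad*: final consonant = /d/, non-nasal → -ow → *igkazadow*.
The genitive form *igkazadow* — final sound /w/ (a consonant) → -vi → *igkazadowvi*.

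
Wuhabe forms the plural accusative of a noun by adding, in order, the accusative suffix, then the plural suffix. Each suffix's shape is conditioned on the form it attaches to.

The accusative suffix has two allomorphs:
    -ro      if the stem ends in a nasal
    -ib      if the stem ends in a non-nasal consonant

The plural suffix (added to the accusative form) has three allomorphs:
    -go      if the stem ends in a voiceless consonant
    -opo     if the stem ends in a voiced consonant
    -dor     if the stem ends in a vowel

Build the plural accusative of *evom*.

evomrodor

*evom* — final consonant /m/ (a nasal) → -ro → *evomro*.
Since the final sound of the accusative form *evomro* is /o/ (a vowel), it takes -dor, giving *evomrodor*.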